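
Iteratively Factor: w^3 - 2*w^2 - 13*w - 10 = (w - 5)*(w^2 + 3*w + 2) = (w - 5)*(w + 1)*(w + 2)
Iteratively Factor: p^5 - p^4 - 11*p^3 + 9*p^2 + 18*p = (p)*(p^4 - p^3 - 11*p^2 + 9*p + 18) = p*(p - 3)*(p^3 + 2*p^2 - 5*p - 6) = p*(p - 3)*(p + 1)*(p^2 + p - 6) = p*(p - 3)*(p - 2)*(p + 1)*(p + 3)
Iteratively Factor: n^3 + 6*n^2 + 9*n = (n + 3)*(n^2 + 3*n) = n*(n + 3)*(n + 3)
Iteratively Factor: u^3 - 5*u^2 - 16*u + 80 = (u + 4)*(u^2 - 9*u + 20) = (u - 4)*(u + 4)*(u - 5)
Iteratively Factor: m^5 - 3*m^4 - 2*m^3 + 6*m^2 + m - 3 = (m + 1)*(m^4 - 4*m^3 + 2*m^2 + 4*m - 3) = (m - 3)*(m + 1)*(m^3 - m^2 - m + 1) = (m - 3)*(m - 1)*(m + 1)*(m^2 - 1) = (m - 3)*(m - 1)^2*(m + 1)*(m + 1)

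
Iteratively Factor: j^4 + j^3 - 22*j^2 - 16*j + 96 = (j - 2)*(j^3 + 3*j^2 - 16*j - 48) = (j - 4)*(j - 2)*(j^2 + 7*j + 12) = (j - 4)*(j - 2)*(j + 4)*(j + 3)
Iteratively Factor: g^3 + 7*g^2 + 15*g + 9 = (g + 3)*(g^2 + 4*g + 3) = (g + 3)^2*(g + 1)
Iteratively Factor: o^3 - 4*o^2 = (o - 4)*(o^2) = o*(o - 4)*(o)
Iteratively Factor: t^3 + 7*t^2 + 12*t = (t + 3)*(t^2 + 4*t) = (t + 3)*(t + 4)*(t)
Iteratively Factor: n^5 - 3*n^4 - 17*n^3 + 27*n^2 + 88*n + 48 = (n + 1)*(n^4 - 4*n^3 - 13*n^2 + 40*n + 48) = (n - 4)*(n + 1)*(n^3 - 13*n - 12) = (n - 4)*(n + 1)^2*(n^2 - n - 12) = (n - 4)^2*(n + 1)^2*(n + 3)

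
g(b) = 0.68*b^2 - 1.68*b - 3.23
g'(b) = 1.36*b - 1.68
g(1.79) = -4.06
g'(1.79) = 0.75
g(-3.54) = 11.24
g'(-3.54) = -6.49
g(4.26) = 1.95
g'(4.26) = 4.11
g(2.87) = -2.45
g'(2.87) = 2.22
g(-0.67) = -1.80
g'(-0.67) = -2.59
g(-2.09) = 3.25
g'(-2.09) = -4.52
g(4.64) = 3.61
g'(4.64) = 4.63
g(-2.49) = 5.17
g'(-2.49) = -5.07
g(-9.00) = 66.97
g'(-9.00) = -13.92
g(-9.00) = 66.97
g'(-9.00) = -13.92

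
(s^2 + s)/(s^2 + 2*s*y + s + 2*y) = s/(s + 2*y)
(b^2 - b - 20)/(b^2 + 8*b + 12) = (b^2 - b - 20)/(b^2 + 8*b + 12)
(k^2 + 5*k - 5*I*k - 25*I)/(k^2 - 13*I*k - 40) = (k + 5)/(k - 8*I)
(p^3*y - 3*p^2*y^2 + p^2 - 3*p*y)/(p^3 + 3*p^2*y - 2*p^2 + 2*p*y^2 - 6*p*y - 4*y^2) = p*(p^2*y - 3*p*y^2 + p - 3*y)/(p^3 + 3*p^2*y - 2*p^2 + 2*p*y^2 - 6*p*y - 4*y^2)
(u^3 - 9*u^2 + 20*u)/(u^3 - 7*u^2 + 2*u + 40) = u/(u + 2)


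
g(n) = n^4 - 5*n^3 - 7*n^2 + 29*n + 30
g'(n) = 4*n^3 - 15*n^2 - 14*n + 29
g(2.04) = 34.90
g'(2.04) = -28.03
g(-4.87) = 862.75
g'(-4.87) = -720.58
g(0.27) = 37.23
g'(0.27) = 24.21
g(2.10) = 33.17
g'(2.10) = -29.51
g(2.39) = 23.69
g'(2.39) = -35.53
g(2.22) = 29.47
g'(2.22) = -32.24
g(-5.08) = 1023.49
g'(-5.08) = -811.36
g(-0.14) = 25.82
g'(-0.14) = 30.66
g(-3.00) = 96.00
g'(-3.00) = -172.00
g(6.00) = 168.00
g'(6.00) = 269.00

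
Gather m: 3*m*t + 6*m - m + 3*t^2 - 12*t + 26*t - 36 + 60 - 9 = m*(3*t + 5) + 3*t^2 + 14*t + 15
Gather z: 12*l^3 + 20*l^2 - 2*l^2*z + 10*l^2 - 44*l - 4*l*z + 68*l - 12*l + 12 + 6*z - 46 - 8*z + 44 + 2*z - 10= 12*l^3 + 30*l^2 + 12*l + z*(-2*l^2 - 4*l)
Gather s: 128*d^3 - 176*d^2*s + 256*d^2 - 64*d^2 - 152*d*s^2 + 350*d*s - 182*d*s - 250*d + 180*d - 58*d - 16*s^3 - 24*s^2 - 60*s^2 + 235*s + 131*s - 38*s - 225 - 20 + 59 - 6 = 128*d^3 + 192*d^2 - 128*d - 16*s^3 + s^2*(-152*d - 84) + s*(-176*d^2 + 168*d + 328) - 192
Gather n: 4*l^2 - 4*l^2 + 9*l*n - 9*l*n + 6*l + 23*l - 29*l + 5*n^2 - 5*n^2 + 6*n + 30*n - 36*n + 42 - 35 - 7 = 0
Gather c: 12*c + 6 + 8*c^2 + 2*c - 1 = 8*c^2 + 14*c + 5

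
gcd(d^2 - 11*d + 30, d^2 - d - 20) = d - 5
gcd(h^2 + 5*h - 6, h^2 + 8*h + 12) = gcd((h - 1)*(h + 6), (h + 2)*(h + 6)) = h + 6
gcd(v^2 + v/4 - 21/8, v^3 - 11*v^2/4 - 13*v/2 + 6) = 1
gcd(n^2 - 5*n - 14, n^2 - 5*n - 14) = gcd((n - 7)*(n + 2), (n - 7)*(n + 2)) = n^2 - 5*n - 14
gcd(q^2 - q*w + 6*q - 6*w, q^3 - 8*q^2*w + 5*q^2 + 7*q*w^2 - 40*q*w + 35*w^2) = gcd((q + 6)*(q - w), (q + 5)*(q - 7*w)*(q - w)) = q - w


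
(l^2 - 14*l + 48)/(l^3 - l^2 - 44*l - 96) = (l - 6)/(l^2 + 7*l + 12)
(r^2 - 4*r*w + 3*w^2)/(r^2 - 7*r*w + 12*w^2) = (r - w)/(r - 4*w)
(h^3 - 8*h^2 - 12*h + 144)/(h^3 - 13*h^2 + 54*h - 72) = (h^2 - 2*h - 24)/(h^2 - 7*h + 12)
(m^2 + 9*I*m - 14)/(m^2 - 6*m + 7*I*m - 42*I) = (m + 2*I)/(m - 6)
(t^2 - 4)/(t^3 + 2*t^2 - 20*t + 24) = (t + 2)/(t^2 + 4*t - 12)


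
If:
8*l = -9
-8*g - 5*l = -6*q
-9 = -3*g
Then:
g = 3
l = -9/8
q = 49/16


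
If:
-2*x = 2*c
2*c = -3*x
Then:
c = 0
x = 0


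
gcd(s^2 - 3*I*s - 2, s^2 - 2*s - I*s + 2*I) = s - I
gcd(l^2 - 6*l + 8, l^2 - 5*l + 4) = l - 4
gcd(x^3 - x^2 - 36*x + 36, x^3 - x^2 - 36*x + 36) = x^3 - x^2 - 36*x + 36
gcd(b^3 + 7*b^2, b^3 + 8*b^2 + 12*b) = b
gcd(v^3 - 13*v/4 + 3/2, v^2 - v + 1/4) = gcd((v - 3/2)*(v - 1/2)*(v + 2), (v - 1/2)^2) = v - 1/2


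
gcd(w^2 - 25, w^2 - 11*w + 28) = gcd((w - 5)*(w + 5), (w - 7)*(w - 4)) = 1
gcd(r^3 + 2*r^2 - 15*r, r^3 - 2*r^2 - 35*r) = r^2 + 5*r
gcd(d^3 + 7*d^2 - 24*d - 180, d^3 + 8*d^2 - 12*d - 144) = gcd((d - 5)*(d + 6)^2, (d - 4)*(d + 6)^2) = d^2 + 12*d + 36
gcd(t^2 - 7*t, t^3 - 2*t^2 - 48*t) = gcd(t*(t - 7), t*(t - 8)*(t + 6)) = t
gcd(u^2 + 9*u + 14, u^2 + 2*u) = u + 2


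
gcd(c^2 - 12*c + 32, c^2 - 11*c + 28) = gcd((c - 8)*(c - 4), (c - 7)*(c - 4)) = c - 4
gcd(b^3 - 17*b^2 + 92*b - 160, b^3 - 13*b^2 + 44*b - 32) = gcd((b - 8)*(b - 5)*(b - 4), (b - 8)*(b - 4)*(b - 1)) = b^2 - 12*b + 32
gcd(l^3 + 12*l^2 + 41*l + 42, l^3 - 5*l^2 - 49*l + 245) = l + 7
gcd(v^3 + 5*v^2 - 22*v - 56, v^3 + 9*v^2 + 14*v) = v^2 + 9*v + 14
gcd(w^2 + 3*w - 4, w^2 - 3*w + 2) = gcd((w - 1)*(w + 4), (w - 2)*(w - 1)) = w - 1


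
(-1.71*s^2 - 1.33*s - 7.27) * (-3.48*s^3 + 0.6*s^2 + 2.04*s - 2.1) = 5.9508*s^5 + 3.6024*s^4 + 21.0132*s^3 - 3.4842*s^2 - 12.0378*s + 15.267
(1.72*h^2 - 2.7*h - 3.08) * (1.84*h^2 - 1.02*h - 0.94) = 3.1648*h^4 - 6.7224*h^3 - 4.53*h^2 + 5.6796*h + 2.8952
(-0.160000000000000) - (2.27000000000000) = -2.43000000000000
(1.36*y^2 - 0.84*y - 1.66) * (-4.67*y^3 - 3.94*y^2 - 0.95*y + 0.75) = -6.3512*y^5 - 1.4356*y^4 + 9.7698*y^3 + 8.3584*y^2 + 0.947*y - 1.245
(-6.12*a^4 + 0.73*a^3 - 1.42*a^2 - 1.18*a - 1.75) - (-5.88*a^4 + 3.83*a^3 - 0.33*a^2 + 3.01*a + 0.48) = -0.24*a^4 - 3.1*a^3 - 1.09*a^2 - 4.19*a - 2.23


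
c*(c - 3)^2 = c^3 - 6*c^2 + 9*c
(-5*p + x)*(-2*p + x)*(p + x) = 10*p^3 + 3*p^2*x - 6*p*x^2 + x^3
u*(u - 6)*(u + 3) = u^3 - 3*u^2 - 18*u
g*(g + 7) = g^2 + 7*g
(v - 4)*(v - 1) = v^2 - 5*v + 4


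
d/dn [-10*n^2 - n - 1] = -20*n - 1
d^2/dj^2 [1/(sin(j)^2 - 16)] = 2*(-2*sin(j)^4 - 29*sin(j)^2 + 16)/(sin(j)^2 - 16)^3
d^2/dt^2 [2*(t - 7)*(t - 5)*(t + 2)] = 12*t - 40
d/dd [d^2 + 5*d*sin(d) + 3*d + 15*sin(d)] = 5*d*cos(d) + 2*d + 5*sin(d) + 15*cos(d) + 3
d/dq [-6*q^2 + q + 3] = 1 - 12*q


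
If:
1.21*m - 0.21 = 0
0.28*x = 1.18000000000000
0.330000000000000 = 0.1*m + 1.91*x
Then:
No Solution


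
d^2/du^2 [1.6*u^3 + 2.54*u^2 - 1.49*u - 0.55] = 9.6*u + 5.08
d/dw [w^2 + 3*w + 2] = 2*w + 3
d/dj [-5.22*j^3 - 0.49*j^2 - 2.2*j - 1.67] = -15.66*j^2 - 0.98*j - 2.2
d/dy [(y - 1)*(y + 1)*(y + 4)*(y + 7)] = 4*y^3 + 33*y^2 + 54*y - 11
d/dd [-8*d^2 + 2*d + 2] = 2 - 16*d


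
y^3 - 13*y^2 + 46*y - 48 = (y - 8)*(y - 3)*(y - 2)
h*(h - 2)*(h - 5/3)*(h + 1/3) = h^4 - 10*h^3/3 + 19*h^2/9 + 10*h/9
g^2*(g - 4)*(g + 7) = g^4 + 3*g^3 - 28*g^2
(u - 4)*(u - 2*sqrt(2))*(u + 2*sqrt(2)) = u^3 - 4*u^2 - 8*u + 32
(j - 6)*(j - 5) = j^2 - 11*j + 30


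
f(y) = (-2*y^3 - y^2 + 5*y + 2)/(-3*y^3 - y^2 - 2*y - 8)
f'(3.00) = 0.15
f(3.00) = 0.44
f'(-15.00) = 0.00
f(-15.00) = 0.65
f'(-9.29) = -0.01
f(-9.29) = 0.63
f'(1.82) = 0.42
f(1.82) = 0.13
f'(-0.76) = -0.79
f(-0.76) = 0.26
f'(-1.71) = -0.98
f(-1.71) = 0.07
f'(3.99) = 0.07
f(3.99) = 0.54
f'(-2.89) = -0.12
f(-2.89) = 0.44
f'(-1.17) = -4.49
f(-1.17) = 0.91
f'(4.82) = 0.04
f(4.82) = 0.59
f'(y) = (-6*y^2 - 2*y + 5)/(-3*y^3 - y^2 - 2*y - 8) + (9*y^2 + 2*y + 2)*(-2*y^3 - y^2 + 5*y + 2)/(-3*y^3 - y^2 - 2*y - 8)^2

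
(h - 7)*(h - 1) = h^2 - 8*h + 7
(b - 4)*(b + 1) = b^2 - 3*b - 4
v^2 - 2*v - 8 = (v - 4)*(v + 2)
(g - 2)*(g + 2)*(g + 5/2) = g^3 + 5*g^2/2 - 4*g - 10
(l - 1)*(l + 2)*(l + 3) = l^3 + 4*l^2 + l - 6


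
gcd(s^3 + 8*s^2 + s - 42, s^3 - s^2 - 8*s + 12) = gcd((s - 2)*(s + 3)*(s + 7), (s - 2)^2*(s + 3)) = s^2 + s - 6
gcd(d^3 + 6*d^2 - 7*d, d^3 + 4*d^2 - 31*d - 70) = d + 7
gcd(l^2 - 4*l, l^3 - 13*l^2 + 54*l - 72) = l - 4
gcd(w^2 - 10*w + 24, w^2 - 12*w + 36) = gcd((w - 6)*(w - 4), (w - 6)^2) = w - 6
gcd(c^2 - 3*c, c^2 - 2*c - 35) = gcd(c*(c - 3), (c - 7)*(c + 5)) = 1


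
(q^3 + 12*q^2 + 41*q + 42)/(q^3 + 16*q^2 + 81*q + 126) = (q + 2)/(q + 6)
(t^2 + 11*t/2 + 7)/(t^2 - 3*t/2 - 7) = (2*t + 7)/(2*t - 7)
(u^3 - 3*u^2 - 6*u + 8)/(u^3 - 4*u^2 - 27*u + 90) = (u^3 - 3*u^2 - 6*u + 8)/(u^3 - 4*u^2 - 27*u + 90)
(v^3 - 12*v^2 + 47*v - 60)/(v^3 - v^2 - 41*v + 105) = (v - 4)/(v + 7)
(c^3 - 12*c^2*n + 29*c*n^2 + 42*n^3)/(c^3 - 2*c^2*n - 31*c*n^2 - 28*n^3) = (c - 6*n)/(c + 4*n)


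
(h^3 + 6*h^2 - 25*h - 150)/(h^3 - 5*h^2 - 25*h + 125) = (h + 6)/(h - 5)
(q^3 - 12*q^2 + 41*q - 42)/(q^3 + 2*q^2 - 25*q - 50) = (q^3 - 12*q^2 + 41*q - 42)/(q^3 + 2*q^2 - 25*q - 50)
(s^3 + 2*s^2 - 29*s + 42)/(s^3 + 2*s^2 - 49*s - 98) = (s^2 - 5*s + 6)/(s^2 - 5*s - 14)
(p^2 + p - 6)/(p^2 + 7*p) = (p^2 + p - 6)/(p*(p + 7))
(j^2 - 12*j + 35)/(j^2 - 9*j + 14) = (j - 5)/(j - 2)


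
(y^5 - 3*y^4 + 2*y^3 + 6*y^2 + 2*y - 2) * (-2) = -2*y^5 + 6*y^4 - 4*y^3 - 12*y^2 - 4*y + 4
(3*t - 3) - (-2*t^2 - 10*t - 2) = 2*t^2 + 13*t - 1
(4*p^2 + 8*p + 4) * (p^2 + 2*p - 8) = 4*p^4 + 16*p^3 - 12*p^2 - 56*p - 32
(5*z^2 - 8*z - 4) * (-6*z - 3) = -30*z^3 + 33*z^2 + 48*z + 12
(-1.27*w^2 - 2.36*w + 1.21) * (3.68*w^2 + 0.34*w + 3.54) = -4.6736*w^4 - 9.1166*w^3 - 0.8454*w^2 - 7.943*w + 4.2834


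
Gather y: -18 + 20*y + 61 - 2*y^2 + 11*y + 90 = -2*y^2 + 31*y + 133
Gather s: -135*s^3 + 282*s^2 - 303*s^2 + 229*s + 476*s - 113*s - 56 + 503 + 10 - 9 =-135*s^3 - 21*s^2 + 592*s + 448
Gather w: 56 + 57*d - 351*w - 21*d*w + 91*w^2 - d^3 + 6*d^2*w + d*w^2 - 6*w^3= -d^3 + 57*d - 6*w^3 + w^2*(d + 91) + w*(6*d^2 - 21*d - 351) + 56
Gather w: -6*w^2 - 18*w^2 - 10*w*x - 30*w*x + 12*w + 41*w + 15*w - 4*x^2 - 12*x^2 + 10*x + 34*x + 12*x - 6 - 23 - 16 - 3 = -24*w^2 + w*(68 - 40*x) - 16*x^2 + 56*x - 48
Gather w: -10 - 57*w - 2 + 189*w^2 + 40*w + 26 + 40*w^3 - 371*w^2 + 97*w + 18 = 40*w^3 - 182*w^2 + 80*w + 32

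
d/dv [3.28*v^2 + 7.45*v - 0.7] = 6.56*v + 7.45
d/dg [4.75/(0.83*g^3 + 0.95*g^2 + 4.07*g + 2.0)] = (-11.8275*g^2 - 9.025*g - 19.3325)/(0.83*g^3 + 0.95*g^2 + 4.07*g + 2.0)^2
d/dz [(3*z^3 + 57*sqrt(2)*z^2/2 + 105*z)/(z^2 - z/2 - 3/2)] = 3*(4*z^4 - 4*z^3 - 158*z^2 - 19*sqrt(2)*z^2 - 114*sqrt(2)*z - 210)/(4*z^4 - 4*z^3 - 11*z^2 + 6*z + 9)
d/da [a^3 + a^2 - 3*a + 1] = 3*a^2 + 2*a - 3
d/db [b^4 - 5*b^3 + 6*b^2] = b*(4*b^2 - 15*b + 12)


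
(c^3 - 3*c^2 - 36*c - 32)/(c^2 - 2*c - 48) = (c^2 + 5*c + 4)/(c + 6)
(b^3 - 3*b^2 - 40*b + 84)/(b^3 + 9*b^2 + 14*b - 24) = (b^2 - 9*b + 14)/(b^2 + 3*b - 4)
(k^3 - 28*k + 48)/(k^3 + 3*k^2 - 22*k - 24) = (k - 2)/(k + 1)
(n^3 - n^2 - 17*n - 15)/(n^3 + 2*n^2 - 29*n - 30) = (n + 3)/(n + 6)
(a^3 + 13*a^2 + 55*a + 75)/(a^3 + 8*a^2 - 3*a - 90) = (a^2 + 8*a + 15)/(a^2 + 3*a - 18)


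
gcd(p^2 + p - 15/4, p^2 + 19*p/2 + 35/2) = p + 5/2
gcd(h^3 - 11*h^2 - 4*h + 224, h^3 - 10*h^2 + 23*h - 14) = h - 7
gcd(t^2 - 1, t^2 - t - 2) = t + 1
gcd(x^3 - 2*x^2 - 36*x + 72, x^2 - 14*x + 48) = x - 6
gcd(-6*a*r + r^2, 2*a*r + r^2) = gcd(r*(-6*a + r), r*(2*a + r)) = r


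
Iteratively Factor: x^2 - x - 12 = (x - 4)*(x + 3)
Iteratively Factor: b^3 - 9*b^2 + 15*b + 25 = (b - 5)*(b^2 - 4*b - 5) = (b - 5)^2*(b + 1)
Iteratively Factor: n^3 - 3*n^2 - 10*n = (n + 2)*(n^2 - 5*n) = (n - 5)*(n + 2)*(n)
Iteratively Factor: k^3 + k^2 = (k)*(k^2 + k) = k*(k + 1)*(k)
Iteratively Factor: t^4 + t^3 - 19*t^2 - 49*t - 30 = (t + 1)*(t^3 - 19*t - 30) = (t + 1)*(t + 2)*(t^2 - 2*t - 15) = (t - 5)*(t + 1)*(t + 2)*(t + 3)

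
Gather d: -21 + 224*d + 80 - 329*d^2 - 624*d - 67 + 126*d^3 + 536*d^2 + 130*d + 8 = 126*d^3 + 207*d^2 - 270*d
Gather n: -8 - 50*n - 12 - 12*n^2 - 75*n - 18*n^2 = -30*n^2 - 125*n - 20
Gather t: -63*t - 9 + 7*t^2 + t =7*t^2 - 62*t - 9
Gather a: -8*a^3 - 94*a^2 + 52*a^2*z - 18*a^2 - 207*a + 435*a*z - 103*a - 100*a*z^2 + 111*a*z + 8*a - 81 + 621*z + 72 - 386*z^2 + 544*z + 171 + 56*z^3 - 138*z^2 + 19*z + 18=-8*a^3 + a^2*(52*z - 112) + a*(-100*z^2 + 546*z - 302) + 56*z^3 - 524*z^2 + 1184*z + 180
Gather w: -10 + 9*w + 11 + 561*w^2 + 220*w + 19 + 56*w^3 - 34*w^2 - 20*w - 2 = 56*w^3 + 527*w^2 + 209*w + 18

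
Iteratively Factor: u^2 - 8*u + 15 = (u - 5)*(u - 3)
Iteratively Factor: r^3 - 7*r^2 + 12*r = (r - 4)*(r^2 - 3*r) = (r - 4)*(r - 3)*(r)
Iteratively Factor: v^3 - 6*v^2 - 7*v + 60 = (v - 5)*(v^2 - v - 12) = (v - 5)*(v + 3)*(v - 4)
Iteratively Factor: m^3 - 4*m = (m + 2)*(m^2 - 2*m) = (m - 2)*(m + 2)*(m)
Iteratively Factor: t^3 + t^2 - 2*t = (t - 1)*(t^2 + 2*t) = (t - 1)*(t + 2)*(t)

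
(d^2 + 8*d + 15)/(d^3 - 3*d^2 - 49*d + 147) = (d^2 + 8*d + 15)/(d^3 - 3*d^2 - 49*d + 147)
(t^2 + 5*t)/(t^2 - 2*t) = (t + 5)/(t - 2)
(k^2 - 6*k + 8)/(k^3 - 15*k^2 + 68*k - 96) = (k - 2)/(k^2 - 11*k + 24)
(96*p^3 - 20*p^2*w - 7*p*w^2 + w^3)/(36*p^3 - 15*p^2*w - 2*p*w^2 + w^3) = (8*p - w)/(3*p - w)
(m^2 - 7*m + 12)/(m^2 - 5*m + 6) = (m - 4)/(m - 2)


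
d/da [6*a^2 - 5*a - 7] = 12*a - 5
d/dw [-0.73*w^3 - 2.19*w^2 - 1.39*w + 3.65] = -2.19*w^2 - 4.38*w - 1.39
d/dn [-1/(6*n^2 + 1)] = 12*n/(6*n^2 + 1)^2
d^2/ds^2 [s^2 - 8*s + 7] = 2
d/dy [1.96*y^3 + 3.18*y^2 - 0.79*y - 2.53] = 5.88*y^2 + 6.36*y - 0.79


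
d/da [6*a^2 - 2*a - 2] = 12*a - 2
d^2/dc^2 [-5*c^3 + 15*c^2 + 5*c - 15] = 30 - 30*c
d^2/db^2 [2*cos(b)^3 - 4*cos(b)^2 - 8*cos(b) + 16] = 13*cos(b)/2 + 8*cos(2*b) - 9*cos(3*b)/2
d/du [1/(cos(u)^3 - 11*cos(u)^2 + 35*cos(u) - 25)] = (3*cos(u) - 7)*sin(u)/((cos(u) - 5)^3*(cos(u) - 1)^2)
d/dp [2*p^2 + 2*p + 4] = 4*p + 2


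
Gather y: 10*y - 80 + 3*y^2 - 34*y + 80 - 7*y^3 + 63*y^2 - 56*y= -7*y^3 + 66*y^2 - 80*y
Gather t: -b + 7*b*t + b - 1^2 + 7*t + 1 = t*(7*b + 7)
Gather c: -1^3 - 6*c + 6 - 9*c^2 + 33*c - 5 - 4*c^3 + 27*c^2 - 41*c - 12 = -4*c^3 + 18*c^2 - 14*c - 12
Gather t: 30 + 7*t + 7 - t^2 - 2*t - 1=-t^2 + 5*t + 36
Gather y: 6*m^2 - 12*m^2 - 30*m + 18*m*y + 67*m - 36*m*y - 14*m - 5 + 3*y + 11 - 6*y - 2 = -6*m^2 + 23*m + y*(-18*m - 3) + 4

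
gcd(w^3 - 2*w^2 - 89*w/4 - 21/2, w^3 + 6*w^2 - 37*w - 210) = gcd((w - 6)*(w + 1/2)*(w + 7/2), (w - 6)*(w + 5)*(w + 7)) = w - 6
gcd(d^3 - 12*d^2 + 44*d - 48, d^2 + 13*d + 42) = 1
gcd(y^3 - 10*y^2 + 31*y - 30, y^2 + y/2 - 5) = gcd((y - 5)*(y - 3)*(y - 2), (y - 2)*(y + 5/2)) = y - 2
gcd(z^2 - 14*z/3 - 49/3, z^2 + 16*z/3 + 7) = z + 7/3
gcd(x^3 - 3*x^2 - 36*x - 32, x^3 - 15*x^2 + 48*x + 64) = x^2 - 7*x - 8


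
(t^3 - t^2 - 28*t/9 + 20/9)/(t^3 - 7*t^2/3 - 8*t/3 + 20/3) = (t - 2/3)/(t - 2)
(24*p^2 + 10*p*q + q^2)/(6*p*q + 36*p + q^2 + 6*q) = (4*p + q)/(q + 6)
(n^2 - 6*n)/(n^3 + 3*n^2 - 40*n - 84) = n/(n^2 + 9*n + 14)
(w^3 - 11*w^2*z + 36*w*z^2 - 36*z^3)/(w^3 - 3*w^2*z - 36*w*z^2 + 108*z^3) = (w - 2*z)/(w + 6*z)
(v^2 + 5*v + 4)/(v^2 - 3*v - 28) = (v + 1)/(v - 7)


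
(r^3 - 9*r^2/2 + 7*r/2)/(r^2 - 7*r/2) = r - 1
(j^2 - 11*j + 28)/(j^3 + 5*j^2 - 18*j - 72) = (j - 7)/(j^2 + 9*j + 18)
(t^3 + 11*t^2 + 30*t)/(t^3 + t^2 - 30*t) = (t + 5)/(t - 5)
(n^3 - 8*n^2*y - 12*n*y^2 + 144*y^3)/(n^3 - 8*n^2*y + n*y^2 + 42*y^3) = (n^3 - 8*n^2*y - 12*n*y^2 + 144*y^3)/(n^3 - 8*n^2*y + n*y^2 + 42*y^3)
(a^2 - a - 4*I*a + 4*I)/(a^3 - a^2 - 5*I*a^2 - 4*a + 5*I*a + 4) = 1/(a - I)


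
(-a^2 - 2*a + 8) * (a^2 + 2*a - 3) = -a^4 - 4*a^3 + 7*a^2 + 22*a - 24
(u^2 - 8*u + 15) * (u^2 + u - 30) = u^4 - 7*u^3 - 23*u^2 + 255*u - 450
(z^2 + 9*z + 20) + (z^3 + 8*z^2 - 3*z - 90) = z^3 + 9*z^2 + 6*z - 70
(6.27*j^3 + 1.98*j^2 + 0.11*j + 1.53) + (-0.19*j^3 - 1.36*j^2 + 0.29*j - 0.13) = 6.08*j^3 + 0.62*j^2 + 0.4*j + 1.4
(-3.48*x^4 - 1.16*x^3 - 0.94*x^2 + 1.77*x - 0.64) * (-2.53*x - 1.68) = 8.8044*x^5 + 8.7812*x^4 + 4.327*x^3 - 2.8989*x^2 - 1.3544*x + 1.0752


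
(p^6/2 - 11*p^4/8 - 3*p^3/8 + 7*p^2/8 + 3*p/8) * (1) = p^6/2 - 11*p^4/8 - 3*p^3/8 + 7*p^2/8 + 3*p/8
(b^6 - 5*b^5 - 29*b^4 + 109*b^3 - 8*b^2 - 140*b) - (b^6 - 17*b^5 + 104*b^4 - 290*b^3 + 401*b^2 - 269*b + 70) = 12*b^5 - 133*b^4 + 399*b^3 - 409*b^2 + 129*b - 70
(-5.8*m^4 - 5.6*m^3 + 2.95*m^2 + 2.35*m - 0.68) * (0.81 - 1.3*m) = 7.54*m^5 + 2.582*m^4 - 8.371*m^3 - 0.6655*m^2 + 2.7875*m - 0.5508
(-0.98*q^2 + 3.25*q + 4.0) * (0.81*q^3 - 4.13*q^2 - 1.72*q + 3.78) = -0.7938*q^5 + 6.6799*q^4 - 8.4969*q^3 - 25.8144*q^2 + 5.405*q + 15.12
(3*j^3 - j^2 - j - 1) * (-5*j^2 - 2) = -15*j^5 + 5*j^4 - j^3 + 7*j^2 + 2*j + 2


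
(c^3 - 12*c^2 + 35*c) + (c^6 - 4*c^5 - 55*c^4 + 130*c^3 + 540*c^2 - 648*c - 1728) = c^6 - 4*c^5 - 55*c^4 + 131*c^3 + 528*c^2 - 613*c - 1728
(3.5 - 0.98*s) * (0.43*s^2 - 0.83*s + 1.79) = -0.4214*s^3 + 2.3184*s^2 - 4.6592*s + 6.265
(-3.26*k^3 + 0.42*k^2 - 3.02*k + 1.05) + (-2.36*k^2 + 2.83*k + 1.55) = -3.26*k^3 - 1.94*k^2 - 0.19*k + 2.6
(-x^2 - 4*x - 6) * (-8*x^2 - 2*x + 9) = 8*x^4 + 34*x^3 + 47*x^2 - 24*x - 54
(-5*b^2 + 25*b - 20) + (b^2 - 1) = -4*b^2 + 25*b - 21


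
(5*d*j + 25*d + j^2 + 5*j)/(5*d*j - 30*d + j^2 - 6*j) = (j + 5)/(j - 6)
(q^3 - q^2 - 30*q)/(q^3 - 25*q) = (q - 6)/(q - 5)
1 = 1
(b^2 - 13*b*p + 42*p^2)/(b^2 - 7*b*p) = (b - 6*p)/b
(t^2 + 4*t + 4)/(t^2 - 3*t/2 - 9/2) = 2*(t^2 + 4*t + 4)/(2*t^2 - 3*t - 9)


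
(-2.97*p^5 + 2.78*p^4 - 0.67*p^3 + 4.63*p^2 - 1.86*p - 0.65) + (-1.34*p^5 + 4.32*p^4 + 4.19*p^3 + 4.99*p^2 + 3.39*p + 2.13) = -4.31*p^5 + 7.1*p^4 + 3.52*p^3 + 9.62*p^2 + 1.53*p + 1.48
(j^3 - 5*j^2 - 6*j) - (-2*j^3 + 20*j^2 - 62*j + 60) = 3*j^3 - 25*j^2 + 56*j - 60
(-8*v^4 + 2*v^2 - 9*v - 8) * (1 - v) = 8*v^5 - 8*v^4 - 2*v^3 + 11*v^2 - v - 8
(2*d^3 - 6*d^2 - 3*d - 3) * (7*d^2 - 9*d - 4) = 14*d^5 - 60*d^4 + 25*d^3 + 30*d^2 + 39*d + 12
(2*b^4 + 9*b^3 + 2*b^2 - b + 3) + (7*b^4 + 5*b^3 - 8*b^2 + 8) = 9*b^4 + 14*b^3 - 6*b^2 - b + 11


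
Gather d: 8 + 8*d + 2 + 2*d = 10*d + 10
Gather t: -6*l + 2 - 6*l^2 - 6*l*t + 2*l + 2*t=-6*l^2 - 4*l + t*(2 - 6*l) + 2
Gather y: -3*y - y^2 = -y^2 - 3*y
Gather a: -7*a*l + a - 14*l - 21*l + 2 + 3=a*(1 - 7*l) - 35*l + 5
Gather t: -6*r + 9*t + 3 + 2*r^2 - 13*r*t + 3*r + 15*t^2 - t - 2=2*r^2 - 3*r + 15*t^2 + t*(8 - 13*r) + 1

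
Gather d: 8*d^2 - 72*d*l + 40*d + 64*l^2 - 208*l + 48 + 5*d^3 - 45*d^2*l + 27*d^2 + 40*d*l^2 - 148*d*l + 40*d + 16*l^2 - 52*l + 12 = 5*d^3 + d^2*(35 - 45*l) + d*(40*l^2 - 220*l + 80) + 80*l^2 - 260*l + 60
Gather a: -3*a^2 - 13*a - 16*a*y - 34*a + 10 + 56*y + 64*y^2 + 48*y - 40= -3*a^2 + a*(-16*y - 47) + 64*y^2 + 104*y - 30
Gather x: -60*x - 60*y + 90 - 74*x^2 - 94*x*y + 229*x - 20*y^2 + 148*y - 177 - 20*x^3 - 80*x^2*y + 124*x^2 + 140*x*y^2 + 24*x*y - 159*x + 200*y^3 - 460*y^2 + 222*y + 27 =-20*x^3 + x^2*(50 - 80*y) + x*(140*y^2 - 70*y + 10) + 200*y^3 - 480*y^2 + 310*y - 60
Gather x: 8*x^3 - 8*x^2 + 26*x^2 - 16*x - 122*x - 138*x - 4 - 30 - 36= 8*x^3 + 18*x^2 - 276*x - 70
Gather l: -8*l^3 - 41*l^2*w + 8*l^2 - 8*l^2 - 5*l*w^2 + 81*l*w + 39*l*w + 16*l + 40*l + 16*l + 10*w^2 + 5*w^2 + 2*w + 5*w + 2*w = -8*l^3 - 41*l^2*w + l*(-5*w^2 + 120*w + 72) + 15*w^2 + 9*w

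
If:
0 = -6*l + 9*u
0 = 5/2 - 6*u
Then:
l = 5/8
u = 5/12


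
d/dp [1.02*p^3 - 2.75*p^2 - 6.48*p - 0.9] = 3.06*p^2 - 5.5*p - 6.48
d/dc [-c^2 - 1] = -2*c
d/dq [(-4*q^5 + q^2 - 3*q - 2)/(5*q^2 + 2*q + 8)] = (-60*q^6 - 32*q^5 - 160*q^4 + 17*q^2 + 36*q - 20)/(25*q^4 + 20*q^3 + 84*q^2 + 32*q + 64)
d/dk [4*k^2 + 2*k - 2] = 8*k + 2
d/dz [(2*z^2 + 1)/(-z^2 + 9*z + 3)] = (18*z^2 + 14*z - 9)/(z^4 - 18*z^3 + 75*z^2 + 54*z + 9)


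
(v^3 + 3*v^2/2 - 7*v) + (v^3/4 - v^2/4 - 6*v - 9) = 5*v^3/4 + 5*v^2/4 - 13*v - 9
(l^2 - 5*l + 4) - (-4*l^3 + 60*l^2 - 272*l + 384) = 4*l^3 - 59*l^2 + 267*l - 380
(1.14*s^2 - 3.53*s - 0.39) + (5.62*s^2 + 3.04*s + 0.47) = 6.76*s^2 - 0.49*s + 0.08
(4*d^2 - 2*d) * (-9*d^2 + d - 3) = -36*d^4 + 22*d^3 - 14*d^2 + 6*d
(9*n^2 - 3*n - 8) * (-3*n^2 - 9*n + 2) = -27*n^4 - 72*n^3 + 69*n^2 + 66*n - 16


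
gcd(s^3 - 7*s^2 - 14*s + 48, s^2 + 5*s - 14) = s - 2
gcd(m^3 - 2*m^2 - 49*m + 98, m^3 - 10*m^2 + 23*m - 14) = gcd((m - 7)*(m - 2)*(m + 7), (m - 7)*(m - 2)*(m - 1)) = m^2 - 9*m + 14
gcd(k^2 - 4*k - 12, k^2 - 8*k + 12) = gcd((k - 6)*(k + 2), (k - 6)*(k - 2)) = k - 6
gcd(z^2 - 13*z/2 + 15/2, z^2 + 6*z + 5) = 1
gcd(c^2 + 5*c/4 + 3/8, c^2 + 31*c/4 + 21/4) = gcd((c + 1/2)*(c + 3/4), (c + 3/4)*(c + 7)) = c + 3/4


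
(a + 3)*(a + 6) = a^2 + 9*a + 18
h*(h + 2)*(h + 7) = h^3 + 9*h^2 + 14*h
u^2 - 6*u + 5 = (u - 5)*(u - 1)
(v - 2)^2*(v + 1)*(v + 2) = v^4 - v^3 - 6*v^2 + 4*v + 8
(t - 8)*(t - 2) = t^2 - 10*t + 16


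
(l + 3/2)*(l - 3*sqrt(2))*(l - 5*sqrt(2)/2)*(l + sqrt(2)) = l^4 - 9*sqrt(2)*l^3/2 + 3*l^3/2 - 27*sqrt(2)*l^2/4 + 4*l^2 + 6*l + 15*sqrt(2)*l + 45*sqrt(2)/2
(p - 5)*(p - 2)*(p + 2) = p^3 - 5*p^2 - 4*p + 20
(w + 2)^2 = w^2 + 4*w + 4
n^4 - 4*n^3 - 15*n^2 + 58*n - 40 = (n - 5)*(n - 2)*(n - 1)*(n + 4)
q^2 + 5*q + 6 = (q + 2)*(q + 3)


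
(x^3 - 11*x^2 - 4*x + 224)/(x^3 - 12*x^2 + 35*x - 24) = (x^2 - 3*x - 28)/(x^2 - 4*x + 3)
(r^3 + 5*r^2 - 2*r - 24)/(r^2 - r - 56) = (-r^3 - 5*r^2 + 2*r + 24)/(-r^2 + r + 56)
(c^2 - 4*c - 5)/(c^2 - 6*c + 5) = (c + 1)/(c - 1)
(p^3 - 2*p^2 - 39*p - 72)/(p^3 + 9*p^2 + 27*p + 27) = (p - 8)/(p + 3)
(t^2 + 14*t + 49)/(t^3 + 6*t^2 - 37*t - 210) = (t + 7)/(t^2 - t - 30)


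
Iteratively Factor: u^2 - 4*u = (u - 4)*(u)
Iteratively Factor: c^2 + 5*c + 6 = (c + 3)*(c + 2)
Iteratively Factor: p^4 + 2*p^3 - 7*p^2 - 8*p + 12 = (p - 2)*(p^3 + 4*p^2 + p - 6) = (p - 2)*(p + 2)*(p^2 + 2*p - 3) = (p - 2)*(p + 2)*(p + 3)*(p - 1)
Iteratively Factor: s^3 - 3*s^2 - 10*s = (s + 2)*(s^2 - 5*s) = s*(s + 2)*(s - 5)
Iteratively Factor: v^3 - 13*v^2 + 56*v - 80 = (v - 4)*(v^2 - 9*v + 20) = (v - 5)*(v - 4)*(v - 4)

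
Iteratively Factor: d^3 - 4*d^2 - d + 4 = (d + 1)*(d^2 - 5*d + 4) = (d - 4)*(d + 1)*(d - 1)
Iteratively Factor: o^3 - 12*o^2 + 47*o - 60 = (o - 4)*(o^2 - 8*o + 15) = (o - 4)*(o - 3)*(o - 5)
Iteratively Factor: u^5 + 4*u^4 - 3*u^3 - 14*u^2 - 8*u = (u + 4)*(u^4 - 3*u^2 - 2*u) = u*(u + 4)*(u^3 - 3*u - 2) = u*(u - 2)*(u + 4)*(u^2 + 2*u + 1) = u*(u - 2)*(u + 1)*(u + 4)*(u + 1)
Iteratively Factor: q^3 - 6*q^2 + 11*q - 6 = (q - 3)*(q^2 - 3*q + 2) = (q - 3)*(q - 1)*(q - 2)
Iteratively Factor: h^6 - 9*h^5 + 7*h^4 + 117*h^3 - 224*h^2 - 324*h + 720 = (h - 5)*(h^5 - 4*h^4 - 13*h^3 + 52*h^2 + 36*h - 144) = (h - 5)*(h + 2)*(h^4 - 6*h^3 - h^2 + 54*h - 72) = (h - 5)*(h + 2)*(h + 3)*(h^3 - 9*h^2 + 26*h - 24) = (h - 5)*(h - 2)*(h + 2)*(h + 3)*(h^2 - 7*h + 12) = (h - 5)*(h - 4)*(h - 2)*(h + 2)*(h + 3)*(h - 3)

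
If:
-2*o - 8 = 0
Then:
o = -4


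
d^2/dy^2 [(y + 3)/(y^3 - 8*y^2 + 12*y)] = 2*(3*y^5 - 6*y^4 - 140*y^3 + 684*y^2 - 864*y + 432)/(y^3*(y^6 - 24*y^5 + 228*y^4 - 1088*y^3 + 2736*y^2 - 3456*y + 1728))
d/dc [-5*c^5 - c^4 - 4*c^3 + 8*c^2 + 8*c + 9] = -25*c^4 - 4*c^3 - 12*c^2 + 16*c + 8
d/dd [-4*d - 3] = -4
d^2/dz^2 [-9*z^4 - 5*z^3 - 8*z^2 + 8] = -108*z^2 - 30*z - 16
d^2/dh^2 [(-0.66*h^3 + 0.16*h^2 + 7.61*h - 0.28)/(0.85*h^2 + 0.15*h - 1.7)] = (-4.44089209850063e-16*h^5 - 2.22044604925031e-16*h^4 + 9.01854999999999*h^3 + 1.1832*h^2 + 54.3201*h + 3.9841)/(0.614125*h^6 + 0.325125*h^5 - 3.627375*h^4 - 1.297125*h^3 + 7.25475*h^2 + 1.3005*h - 4.913)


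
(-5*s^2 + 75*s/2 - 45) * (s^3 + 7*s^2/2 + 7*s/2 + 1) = -5*s^5 + 20*s^4 + 275*s^3/4 - 125*s^2/4 - 120*s - 45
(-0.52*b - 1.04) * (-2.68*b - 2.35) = 1.3936*b^2 + 4.0092*b + 2.444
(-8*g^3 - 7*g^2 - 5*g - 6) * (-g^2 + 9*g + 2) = 8*g^5 - 65*g^4 - 74*g^3 - 53*g^2 - 64*g - 12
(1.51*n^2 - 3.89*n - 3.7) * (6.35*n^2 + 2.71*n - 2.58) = 9.5885*n^4 - 20.6094*n^3 - 37.9327*n^2 + 0.00919999999999987*n + 9.546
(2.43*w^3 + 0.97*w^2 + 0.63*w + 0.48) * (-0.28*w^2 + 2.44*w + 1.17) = -0.6804*w^5 + 5.6576*w^4 + 5.0335*w^3 + 2.5377*w^2 + 1.9083*w + 0.5616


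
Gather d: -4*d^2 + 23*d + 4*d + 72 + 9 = -4*d^2 + 27*d + 81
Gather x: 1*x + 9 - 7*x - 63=-6*x - 54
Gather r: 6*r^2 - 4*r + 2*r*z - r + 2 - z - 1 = 6*r^2 + r*(2*z - 5) - z + 1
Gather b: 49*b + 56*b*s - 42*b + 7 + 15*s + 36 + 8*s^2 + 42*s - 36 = b*(56*s + 7) + 8*s^2 + 57*s + 7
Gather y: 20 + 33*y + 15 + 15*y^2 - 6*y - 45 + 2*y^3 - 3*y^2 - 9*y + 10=2*y^3 + 12*y^2 + 18*y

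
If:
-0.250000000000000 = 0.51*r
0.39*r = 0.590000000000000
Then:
No Solution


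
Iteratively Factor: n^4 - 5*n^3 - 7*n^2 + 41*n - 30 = (n - 5)*(n^3 - 7*n + 6) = (n - 5)*(n + 3)*(n^2 - 3*n + 2) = (n - 5)*(n - 1)*(n + 3)*(n - 2)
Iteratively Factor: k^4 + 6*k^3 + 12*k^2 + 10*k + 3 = (k + 3)*(k^3 + 3*k^2 + 3*k + 1) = (k + 1)*(k + 3)*(k^2 + 2*k + 1) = (k + 1)^2*(k + 3)*(k + 1)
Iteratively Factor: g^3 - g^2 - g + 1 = (g - 1)*(g^2 - 1) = (g - 1)*(g + 1)*(g - 1)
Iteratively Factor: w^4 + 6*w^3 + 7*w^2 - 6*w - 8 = (w + 4)*(w^3 + 2*w^2 - w - 2) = (w + 1)*(w + 4)*(w^2 + w - 2) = (w - 1)*(w + 1)*(w + 4)*(w + 2)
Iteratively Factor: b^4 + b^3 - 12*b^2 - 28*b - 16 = (b + 2)*(b^3 - b^2 - 10*b - 8) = (b + 2)^2*(b^2 - 3*b - 4) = (b - 4)*(b + 2)^2*(b + 1)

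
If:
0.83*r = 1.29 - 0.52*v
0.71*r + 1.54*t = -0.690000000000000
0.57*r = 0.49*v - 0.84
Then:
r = 0.28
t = -0.58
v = 2.04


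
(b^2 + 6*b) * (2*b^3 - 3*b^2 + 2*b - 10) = 2*b^5 + 9*b^4 - 16*b^3 + 2*b^2 - 60*b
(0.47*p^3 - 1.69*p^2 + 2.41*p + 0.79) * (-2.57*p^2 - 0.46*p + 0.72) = -1.2079*p^5 + 4.1271*p^4 - 5.0779*p^3 - 4.3557*p^2 + 1.3718*p + 0.5688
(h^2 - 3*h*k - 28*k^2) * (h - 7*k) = h^3 - 10*h^2*k - 7*h*k^2 + 196*k^3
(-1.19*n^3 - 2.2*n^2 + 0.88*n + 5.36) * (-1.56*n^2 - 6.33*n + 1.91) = 1.8564*n^5 + 10.9647*n^4 + 10.2803*n^3 - 18.134*n^2 - 32.248*n + 10.2376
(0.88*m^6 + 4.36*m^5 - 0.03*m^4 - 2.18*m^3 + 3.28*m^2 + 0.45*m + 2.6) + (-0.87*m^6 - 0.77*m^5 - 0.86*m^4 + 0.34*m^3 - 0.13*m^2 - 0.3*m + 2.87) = 0.01*m^6 + 3.59*m^5 - 0.89*m^4 - 1.84*m^3 + 3.15*m^2 + 0.15*m + 5.47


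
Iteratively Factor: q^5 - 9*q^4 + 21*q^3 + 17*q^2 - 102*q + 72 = (q + 2)*(q^4 - 11*q^3 + 43*q^2 - 69*q + 36) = (q - 3)*(q + 2)*(q^3 - 8*q^2 + 19*q - 12) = (q - 3)*(q - 1)*(q + 2)*(q^2 - 7*q + 12) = (q - 3)^2*(q - 1)*(q + 2)*(q - 4)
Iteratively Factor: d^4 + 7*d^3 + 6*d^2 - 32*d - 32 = (d + 4)*(d^3 + 3*d^2 - 6*d - 8) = (d + 1)*(d + 4)*(d^2 + 2*d - 8) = (d - 2)*(d + 1)*(d + 4)*(d + 4)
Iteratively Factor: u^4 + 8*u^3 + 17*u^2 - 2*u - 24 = (u + 3)*(u^3 + 5*u^2 + 2*u - 8) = (u - 1)*(u + 3)*(u^2 + 6*u + 8) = (u - 1)*(u + 2)*(u + 3)*(u + 4)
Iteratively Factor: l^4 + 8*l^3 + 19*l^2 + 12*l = (l + 3)*(l^3 + 5*l^2 + 4*l) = (l + 3)*(l + 4)*(l^2 + l) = (l + 1)*(l + 3)*(l + 4)*(l)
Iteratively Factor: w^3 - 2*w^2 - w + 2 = (w - 1)*(w^2 - w - 2) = (w - 2)*(w - 1)*(w + 1)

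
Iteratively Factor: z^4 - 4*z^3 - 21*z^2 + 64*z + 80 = (z + 4)*(z^3 - 8*z^2 + 11*z + 20) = (z + 1)*(z + 4)*(z^2 - 9*z + 20) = (z - 5)*(z + 1)*(z + 4)*(z - 4)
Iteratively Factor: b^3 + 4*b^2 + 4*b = (b)*(b^2 + 4*b + 4) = b*(b + 2)*(b + 2)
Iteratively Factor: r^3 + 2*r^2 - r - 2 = (r - 1)*(r^2 + 3*r + 2) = (r - 1)*(r + 2)*(r + 1)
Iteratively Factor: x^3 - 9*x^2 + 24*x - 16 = (x - 4)*(x^2 - 5*x + 4) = (x - 4)^2*(x - 1)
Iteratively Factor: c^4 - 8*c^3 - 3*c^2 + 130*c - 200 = (c + 4)*(c^3 - 12*c^2 + 45*c - 50) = (c - 5)*(c + 4)*(c^2 - 7*c + 10) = (c - 5)*(c - 2)*(c + 4)*(c - 5)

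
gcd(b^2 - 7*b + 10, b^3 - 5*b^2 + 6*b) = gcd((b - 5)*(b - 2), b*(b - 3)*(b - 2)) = b - 2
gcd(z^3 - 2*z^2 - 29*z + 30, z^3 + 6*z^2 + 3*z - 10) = z^2 + 4*z - 5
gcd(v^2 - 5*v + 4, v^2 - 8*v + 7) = v - 1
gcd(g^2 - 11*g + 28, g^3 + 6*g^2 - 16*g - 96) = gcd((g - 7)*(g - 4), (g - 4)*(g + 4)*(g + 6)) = g - 4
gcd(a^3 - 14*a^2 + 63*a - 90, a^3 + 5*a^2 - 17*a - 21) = a - 3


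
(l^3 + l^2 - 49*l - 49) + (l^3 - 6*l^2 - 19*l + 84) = 2*l^3 - 5*l^2 - 68*l + 35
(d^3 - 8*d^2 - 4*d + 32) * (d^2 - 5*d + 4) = d^5 - 13*d^4 + 40*d^3 + 20*d^2 - 176*d + 128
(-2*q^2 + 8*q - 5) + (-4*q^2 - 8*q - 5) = -6*q^2 - 10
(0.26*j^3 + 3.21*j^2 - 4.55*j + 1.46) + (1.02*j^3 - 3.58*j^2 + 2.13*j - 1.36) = 1.28*j^3 - 0.37*j^2 - 2.42*j + 0.0999999999999999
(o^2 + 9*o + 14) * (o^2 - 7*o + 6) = o^4 + 2*o^3 - 43*o^2 - 44*o + 84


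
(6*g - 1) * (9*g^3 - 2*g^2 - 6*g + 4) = 54*g^4 - 21*g^3 - 34*g^2 + 30*g - 4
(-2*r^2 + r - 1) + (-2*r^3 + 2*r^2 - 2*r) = -2*r^3 - r - 1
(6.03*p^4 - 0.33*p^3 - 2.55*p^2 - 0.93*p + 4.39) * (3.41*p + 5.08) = 20.5623*p^5 + 29.5071*p^4 - 10.3719*p^3 - 16.1253*p^2 + 10.2455*p + 22.3012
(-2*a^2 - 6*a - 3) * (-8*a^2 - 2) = 16*a^4 + 48*a^3 + 28*a^2 + 12*a + 6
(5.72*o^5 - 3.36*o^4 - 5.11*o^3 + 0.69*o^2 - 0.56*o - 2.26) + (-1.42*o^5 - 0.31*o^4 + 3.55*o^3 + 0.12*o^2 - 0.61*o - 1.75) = 4.3*o^5 - 3.67*o^4 - 1.56*o^3 + 0.81*o^2 - 1.17*o - 4.01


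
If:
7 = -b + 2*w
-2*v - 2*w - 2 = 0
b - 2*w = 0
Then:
No Solution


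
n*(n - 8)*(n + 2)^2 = n^4 - 4*n^3 - 28*n^2 - 32*n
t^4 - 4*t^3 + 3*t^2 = t^2*(t - 3)*(t - 1)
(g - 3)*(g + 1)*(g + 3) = g^3 + g^2 - 9*g - 9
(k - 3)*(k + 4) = k^2 + k - 12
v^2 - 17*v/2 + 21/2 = (v - 7)*(v - 3/2)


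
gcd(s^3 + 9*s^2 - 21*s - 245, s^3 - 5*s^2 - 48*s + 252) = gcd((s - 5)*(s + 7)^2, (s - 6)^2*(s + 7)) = s + 7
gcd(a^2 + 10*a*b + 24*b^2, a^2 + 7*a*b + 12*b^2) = a + 4*b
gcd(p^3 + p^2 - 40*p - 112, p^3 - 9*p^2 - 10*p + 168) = p^2 - 3*p - 28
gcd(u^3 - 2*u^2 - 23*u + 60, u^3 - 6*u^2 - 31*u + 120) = u^2 + 2*u - 15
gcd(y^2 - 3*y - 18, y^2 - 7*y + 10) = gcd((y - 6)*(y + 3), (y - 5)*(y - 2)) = 1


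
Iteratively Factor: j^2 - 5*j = (j - 5)*(j)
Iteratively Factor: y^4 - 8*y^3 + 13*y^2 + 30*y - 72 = (y + 2)*(y^3 - 10*y^2 + 33*y - 36) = (y - 4)*(y + 2)*(y^2 - 6*y + 9) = (y - 4)*(y - 3)*(y + 2)*(y - 3)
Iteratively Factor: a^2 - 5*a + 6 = (a - 2)*(a - 3)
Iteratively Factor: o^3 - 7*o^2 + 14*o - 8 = (o - 2)*(o^2 - 5*o + 4) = (o - 4)*(o - 2)*(o - 1)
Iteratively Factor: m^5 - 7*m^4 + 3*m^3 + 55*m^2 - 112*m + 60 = (m - 1)*(m^4 - 6*m^3 - 3*m^2 + 52*m - 60) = (m - 5)*(m - 1)*(m^3 - m^2 - 8*m + 12) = (m - 5)*(m - 1)*(m + 3)*(m^2 - 4*m + 4) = (m - 5)*(m - 2)*(m - 1)*(m + 3)*(m - 2)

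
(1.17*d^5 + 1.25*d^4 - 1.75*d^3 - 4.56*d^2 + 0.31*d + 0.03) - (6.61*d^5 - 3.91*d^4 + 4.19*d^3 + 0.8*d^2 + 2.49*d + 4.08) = -5.44*d^5 + 5.16*d^4 - 5.94*d^3 - 5.36*d^2 - 2.18*d - 4.05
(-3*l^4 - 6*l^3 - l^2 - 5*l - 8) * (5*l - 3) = -15*l^5 - 21*l^4 + 13*l^3 - 22*l^2 - 25*l + 24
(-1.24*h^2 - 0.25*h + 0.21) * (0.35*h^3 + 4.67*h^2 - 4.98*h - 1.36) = -0.434*h^5 - 5.8783*h^4 + 5.0812*h^3 + 3.9121*h^2 - 0.7058*h - 0.2856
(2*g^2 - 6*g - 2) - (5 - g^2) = 3*g^2 - 6*g - 7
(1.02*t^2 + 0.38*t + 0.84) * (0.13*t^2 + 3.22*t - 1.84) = 0.1326*t^4 + 3.3338*t^3 - 0.544*t^2 + 2.0056*t - 1.5456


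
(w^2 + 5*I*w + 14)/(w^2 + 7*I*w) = (w - 2*I)/w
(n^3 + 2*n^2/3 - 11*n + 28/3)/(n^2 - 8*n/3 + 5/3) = (3*n^2 + 5*n - 28)/(3*n - 5)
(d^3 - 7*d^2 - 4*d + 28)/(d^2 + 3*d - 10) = (d^2 - 5*d - 14)/(d + 5)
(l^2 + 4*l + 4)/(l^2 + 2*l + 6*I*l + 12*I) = (l + 2)/(l + 6*I)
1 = 1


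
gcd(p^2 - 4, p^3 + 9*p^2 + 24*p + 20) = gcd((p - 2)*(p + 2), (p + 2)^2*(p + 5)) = p + 2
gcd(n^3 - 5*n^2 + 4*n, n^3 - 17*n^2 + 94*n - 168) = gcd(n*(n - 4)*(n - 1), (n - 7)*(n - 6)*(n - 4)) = n - 4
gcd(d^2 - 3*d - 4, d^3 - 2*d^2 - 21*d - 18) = d + 1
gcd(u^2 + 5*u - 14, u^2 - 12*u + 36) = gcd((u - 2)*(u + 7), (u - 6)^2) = 1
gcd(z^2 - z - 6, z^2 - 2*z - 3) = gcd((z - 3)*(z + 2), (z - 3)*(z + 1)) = z - 3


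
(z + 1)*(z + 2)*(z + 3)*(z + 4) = z^4 + 10*z^3 + 35*z^2 + 50*z + 24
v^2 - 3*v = v*(v - 3)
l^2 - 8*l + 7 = (l - 7)*(l - 1)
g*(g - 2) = g^2 - 2*g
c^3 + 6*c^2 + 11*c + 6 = (c + 1)*(c + 2)*(c + 3)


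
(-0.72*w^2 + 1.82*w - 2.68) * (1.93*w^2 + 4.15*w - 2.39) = -1.3896*w^4 + 0.5246*w^3 + 4.1014*w^2 - 15.4718*w + 6.4052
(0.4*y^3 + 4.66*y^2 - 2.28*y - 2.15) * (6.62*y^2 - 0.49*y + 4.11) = 2.648*y^5 + 30.6532*y^4 - 15.733*y^3 + 6.0368*y^2 - 8.3173*y - 8.8365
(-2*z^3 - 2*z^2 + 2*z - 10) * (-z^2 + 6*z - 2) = 2*z^5 - 10*z^4 - 10*z^3 + 26*z^2 - 64*z + 20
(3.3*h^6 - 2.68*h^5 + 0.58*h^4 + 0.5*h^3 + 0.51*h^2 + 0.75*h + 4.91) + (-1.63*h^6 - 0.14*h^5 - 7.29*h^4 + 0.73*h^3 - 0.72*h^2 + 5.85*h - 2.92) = 1.67*h^6 - 2.82*h^5 - 6.71*h^4 + 1.23*h^3 - 0.21*h^2 + 6.6*h + 1.99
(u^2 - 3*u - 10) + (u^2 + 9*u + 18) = 2*u^2 + 6*u + 8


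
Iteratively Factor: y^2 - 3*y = (y)*(y - 3)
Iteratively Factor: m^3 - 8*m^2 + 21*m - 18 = (m - 3)*(m^2 - 5*m + 6) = (m - 3)^2*(m - 2)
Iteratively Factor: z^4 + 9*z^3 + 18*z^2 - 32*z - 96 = (z + 3)*(z^3 + 6*z^2 - 32) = (z - 2)*(z + 3)*(z^2 + 8*z + 16) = (z - 2)*(z + 3)*(z + 4)*(z + 4)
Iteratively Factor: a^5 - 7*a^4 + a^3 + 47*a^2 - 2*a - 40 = (a - 5)*(a^4 - 2*a^3 - 9*a^2 + 2*a + 8) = (a - 5)*(a + 1)*(a^3 - 3*a^2 - 6*a + 8) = (a - 5)*(a - 1)*(a + 1)*(a^2 - 2*a - 8) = (a - 5)*(a - 4)*(a - 1)*(a + 1)*(a + 2)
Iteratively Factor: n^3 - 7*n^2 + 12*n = (n)*(n^2 - 7*n + 12) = n*(n - 4)*(n - 3)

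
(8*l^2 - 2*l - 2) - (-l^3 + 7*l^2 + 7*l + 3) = l^3 + l^2 - 9*l - 5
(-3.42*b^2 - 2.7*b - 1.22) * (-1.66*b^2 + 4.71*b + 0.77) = 5.6772*b^4 - 11.6262*b^3 - 13.3252*b^2 - 7.8252*b - 0.9394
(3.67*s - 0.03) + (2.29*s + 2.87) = 5.96*s + 2.84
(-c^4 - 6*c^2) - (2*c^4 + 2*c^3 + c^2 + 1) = -3*c^4 - 2*c^3 - 7*c^2 - 1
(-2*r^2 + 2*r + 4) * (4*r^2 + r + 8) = -8*r^4 + 6*r^3 + 2*r^2 + 20*r + 32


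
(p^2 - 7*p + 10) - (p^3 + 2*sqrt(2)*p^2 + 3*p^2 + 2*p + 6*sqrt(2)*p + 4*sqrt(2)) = -p^3 - 2*sqrt(2)*p^2 - 2*p^2 - 9*p - 6*sqrt(2)*p - 4*sqrt(2) + 10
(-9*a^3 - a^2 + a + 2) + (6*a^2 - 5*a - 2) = -9*a^3 + 5*a^2 - 4*a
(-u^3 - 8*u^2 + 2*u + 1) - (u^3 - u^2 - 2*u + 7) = -2*u^3 - 7*u^2 + 4*u - 6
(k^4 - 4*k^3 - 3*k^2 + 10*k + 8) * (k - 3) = k^5 - 7*k^4 + 9*k^3 + 19*k^2 - 22*k - 24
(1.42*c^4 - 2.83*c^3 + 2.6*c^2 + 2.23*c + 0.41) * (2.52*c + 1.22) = 3.5784*c^5 - 5.3992*c^4 + 3.0994*c^3 + 8.7916*c^2 + 3.7538*c + 0.5002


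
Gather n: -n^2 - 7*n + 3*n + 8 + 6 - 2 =-n^2 - 4*n + 12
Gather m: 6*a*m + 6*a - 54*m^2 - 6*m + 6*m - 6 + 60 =6*a*m + 6*a - 54*m^2 + 54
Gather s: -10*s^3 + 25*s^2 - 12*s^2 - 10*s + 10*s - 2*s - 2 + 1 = -10*s^3 + 13*s^2 - 2*s - 1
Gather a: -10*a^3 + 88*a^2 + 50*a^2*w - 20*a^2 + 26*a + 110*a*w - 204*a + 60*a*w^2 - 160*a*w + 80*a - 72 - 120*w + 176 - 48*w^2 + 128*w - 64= -10*a^3 + a^2*(50*w + 68) + a*(60*w^2 - 50*w - 98) - 48*w^2 + 8*w + 40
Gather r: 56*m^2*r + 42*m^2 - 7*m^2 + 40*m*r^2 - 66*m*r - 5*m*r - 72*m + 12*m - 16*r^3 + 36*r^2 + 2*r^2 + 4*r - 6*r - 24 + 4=35*m^2 - 60*m - 16*r^3 + r^2*(40*m + 38) + r*(56*m^2 - 71*m - 2) - 20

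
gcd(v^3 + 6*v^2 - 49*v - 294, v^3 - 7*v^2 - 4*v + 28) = v - 7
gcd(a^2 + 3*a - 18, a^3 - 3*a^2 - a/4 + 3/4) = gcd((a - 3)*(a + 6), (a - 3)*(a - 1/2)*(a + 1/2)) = a - 3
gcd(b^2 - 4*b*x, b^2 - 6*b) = b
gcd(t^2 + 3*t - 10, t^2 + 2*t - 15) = t + 5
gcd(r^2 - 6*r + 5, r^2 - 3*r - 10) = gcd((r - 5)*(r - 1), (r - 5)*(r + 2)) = r - 5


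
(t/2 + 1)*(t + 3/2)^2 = t^3/2 + 5*t^2/2 + 33*t/8 + 9/4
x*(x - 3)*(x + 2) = x^3 - x^2 - 6*x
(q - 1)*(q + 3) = q^2 + 2*q - 3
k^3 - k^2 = k^2*(k - 1)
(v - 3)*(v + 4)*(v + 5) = v^3 + 6*v^2 - 7*v - 60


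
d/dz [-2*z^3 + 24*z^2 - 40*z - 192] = -6*z^2 + 48*z - 40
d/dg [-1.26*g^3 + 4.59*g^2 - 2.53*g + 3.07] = -3.78*g^2 + 9.18*g - 2.53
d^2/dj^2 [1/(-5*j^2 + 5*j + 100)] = 2*(-j^2 + j + (2*j - 1)^2 + 20)/(5*(-j^2 + j + 20)^3)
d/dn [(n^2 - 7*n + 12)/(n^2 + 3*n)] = 2*(5*n^2 - 12*n - 18)/(n^2*(n^2 + 6*n + 9))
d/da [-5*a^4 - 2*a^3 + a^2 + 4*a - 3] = -20*a^3 - 6*a^2 + 2*a + 4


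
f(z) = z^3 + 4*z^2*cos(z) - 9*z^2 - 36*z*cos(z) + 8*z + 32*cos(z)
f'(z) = -4*z^2*sin(z) + 3*z^2 + 36*z*sin(z) + 8*z*cos(z) - 18*z - 32*sin(z) - 36*cos(z) + 8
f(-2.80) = -269.59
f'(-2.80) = 191.94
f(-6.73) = -355.56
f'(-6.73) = 380.80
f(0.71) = 7.91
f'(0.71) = -31.77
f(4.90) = -68.26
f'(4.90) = -55.08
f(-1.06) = 16.71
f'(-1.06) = 73.83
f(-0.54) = 38.02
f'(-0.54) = 11.06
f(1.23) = -4.00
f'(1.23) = -12.47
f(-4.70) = -343.82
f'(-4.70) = -129.76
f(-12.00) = -2242.39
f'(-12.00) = -13.42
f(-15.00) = -6638.26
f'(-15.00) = 2028.74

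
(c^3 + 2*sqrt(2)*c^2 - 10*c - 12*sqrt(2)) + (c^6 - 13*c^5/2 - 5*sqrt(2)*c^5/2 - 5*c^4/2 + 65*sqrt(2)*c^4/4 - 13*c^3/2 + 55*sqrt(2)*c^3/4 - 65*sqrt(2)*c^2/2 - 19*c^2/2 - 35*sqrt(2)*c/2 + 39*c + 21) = c^6 - 13*c^5/2 - 5*sqrt(2)*c^5/2 - 5*c^4/2 + 65*sqrt(2)*c^4/4 - 11*c^3/2 + 55*sqrt(2)*c^3/4 - 61*sqrt(2)*c^2/2 - 19*c^2/2 - 35*sqrt(2)*c/2 + 29*c - 12*sqrt(2) + 21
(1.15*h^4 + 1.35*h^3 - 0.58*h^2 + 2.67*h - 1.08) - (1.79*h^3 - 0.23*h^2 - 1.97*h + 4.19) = 1.15*h^4 - 0.44*h^3 - 0.35*h^2 + 4.64*h - 5.27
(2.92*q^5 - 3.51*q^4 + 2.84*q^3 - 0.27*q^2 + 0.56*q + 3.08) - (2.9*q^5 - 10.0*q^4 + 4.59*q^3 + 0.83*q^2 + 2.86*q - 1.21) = 0.02*q^5 + 6.49*q^4 - 1.75*q^3 - 1.1*q^2 - 2.3*q + 4.29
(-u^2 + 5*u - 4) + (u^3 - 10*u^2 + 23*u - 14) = u^3 - 11*u^2 + 28*u - 18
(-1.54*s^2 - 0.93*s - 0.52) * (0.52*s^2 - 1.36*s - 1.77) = -0.8008*s^4 + 1.6108*s^3 + 3.7202*s^2 + 2.3533*s + 0.9204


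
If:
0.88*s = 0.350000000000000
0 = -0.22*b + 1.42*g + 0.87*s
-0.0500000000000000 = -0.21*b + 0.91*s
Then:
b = 1.96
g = 0.06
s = 0.40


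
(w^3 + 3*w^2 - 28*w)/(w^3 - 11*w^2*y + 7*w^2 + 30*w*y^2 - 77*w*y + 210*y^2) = w*(w - 4)/(w^2 - 11*w*y + 30*y^2)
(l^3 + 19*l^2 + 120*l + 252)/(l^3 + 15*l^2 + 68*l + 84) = (l + 6)/(l + 2)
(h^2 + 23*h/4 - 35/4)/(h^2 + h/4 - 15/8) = 2*(h + 7)/(2*h + 3)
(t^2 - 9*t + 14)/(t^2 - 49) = (t - 2)/(t + 7)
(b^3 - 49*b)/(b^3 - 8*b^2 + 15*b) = (b^2 - 49)/(b^2 - 8*b + 15)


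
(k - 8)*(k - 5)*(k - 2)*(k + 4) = k^4 - 11*k^3 + 6*k^2 + 184*k - 320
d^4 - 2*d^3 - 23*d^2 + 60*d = d*(d - 4)*(d - 3)*(d + 5)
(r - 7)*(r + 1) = r^2 - 6*r - 7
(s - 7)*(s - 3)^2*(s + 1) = s^4 - 12*s^3 + 38*s^2 - 12*s - 63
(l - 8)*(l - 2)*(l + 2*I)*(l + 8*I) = l^4 - 10*l^3 + 10*I*l^3 - 100*I*l^2 + 160*l + 160*I*l - 256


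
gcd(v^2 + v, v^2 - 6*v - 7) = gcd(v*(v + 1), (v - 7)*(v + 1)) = v + 1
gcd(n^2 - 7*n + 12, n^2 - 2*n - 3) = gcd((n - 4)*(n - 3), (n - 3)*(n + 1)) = n - 3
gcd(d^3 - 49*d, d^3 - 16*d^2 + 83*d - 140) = d - 7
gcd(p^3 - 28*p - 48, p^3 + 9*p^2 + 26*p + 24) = p^2 + 6*p + 8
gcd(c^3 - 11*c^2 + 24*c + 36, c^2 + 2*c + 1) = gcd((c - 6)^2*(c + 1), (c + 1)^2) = c + 1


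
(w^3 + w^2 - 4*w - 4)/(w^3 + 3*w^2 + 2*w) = (w - 2)/w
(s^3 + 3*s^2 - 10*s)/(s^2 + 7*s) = (s^2 + 3*s - 10)/(s + 7)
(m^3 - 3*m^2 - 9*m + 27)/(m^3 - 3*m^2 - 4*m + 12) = (m^2 - 9)/(m^2 - 4)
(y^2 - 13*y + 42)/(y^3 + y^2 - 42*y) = (y - 7)/(y*(y + 7))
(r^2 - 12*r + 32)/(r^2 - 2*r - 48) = (r - 4)/(r + 6)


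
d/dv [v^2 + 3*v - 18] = 2*v + 3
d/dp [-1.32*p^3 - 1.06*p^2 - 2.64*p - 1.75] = -3.96*p^2 - 2.12*p - 2.64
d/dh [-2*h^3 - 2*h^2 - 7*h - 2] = -6*h^2 - 4*h - 7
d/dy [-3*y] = -3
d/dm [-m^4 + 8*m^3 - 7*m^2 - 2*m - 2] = -4*m^3 + 24*m^2 - 14*m - 2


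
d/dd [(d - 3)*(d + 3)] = 2*d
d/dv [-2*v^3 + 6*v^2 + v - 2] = -6*v^2 + 12*v + 1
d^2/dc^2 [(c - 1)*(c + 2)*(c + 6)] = 6*c + 14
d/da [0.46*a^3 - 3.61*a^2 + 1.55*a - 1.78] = 1.38*a^2 - 7.22*a + 1.55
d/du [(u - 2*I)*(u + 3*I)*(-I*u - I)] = -3*I*u^2 + 2*u*(1 - I) + 1 - 6*I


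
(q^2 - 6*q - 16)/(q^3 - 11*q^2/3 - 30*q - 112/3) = 3/(3*q + 7)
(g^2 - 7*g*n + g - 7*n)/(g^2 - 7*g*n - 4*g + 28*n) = (g + 1)/(g - 4)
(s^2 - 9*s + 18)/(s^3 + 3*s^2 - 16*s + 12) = (s^2 - 9*s + 18)/(s^3 + 3*s^2 - 16*s + 12)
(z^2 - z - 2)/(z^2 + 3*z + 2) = (z - 2)/(z + 2)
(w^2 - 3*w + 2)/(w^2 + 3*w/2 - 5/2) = 2*(w - 2)/(2*w + 5)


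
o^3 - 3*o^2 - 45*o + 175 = (o - 5)^2*(o + 7)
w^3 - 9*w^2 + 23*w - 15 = (w - 5)*(w - 3)*(w - 1)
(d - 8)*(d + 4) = d^2 - 4*d - 32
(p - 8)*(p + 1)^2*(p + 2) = p^4 - 4*p^3 - 27*p^2 - 38*p - 16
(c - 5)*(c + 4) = c^2 - c - 20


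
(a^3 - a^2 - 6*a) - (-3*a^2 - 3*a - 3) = a^3 + 2*a^2 - 3*a + 3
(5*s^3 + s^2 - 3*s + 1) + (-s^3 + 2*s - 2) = 4*s^3 + s^2 - s - 1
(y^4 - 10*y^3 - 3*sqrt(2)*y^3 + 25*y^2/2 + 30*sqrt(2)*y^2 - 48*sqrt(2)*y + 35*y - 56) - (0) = y^4 - 10*y^3 - 3*sqrt(2)*y^3 + 25*y^2/2 + 30*sqrt(2)*y^2 - 48*sqrt(2)*y + 35*y - 56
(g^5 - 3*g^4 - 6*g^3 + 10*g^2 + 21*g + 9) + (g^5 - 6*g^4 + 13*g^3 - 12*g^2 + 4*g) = 2*g^5 - 9*g^4 + 7*g^3 - 2*g^2 + 25*g + 9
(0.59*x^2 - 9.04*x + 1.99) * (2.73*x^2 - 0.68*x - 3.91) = 1.6107*x^4 - 25.0804*x^3 + 9.273*x^2 + 33.9932*x - 7.7809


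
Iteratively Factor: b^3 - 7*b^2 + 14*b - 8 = (b - 1)*(b^2 - 6*b + 8) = (b - 2)*(b - 1)*(b - 4)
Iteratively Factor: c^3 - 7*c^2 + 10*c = (c - 5)*(c^2 - 2*c) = (c - 5)*(c - 2)*(c)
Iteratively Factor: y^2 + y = (y + 1)*(y)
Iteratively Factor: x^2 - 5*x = (x - 5)*(x)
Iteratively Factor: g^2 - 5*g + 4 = (g - 1)*(g - 4)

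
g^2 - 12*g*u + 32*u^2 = (g - 8*u)*(g - 4*u)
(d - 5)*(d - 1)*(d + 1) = d^3 - 5*d^2 - d + 5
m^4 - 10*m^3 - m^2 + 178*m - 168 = (m - 7)*(m - 6)*(m - 1)*(m + 4)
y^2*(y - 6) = y^3 - 6*y^2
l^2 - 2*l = l*(l - 2)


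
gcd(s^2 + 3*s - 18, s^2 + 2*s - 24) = s + 6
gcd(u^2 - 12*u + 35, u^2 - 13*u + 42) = u - 7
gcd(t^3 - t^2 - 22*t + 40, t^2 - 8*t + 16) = t - 4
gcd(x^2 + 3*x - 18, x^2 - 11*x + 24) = x - 3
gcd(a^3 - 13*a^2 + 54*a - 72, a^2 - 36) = a - 6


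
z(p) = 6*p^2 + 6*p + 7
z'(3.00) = 42.00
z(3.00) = 79.00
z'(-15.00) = -174.00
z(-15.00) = 1267.00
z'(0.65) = 13.80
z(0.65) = 13.44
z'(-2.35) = -22.20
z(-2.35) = 26.04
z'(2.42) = 35.04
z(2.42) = 56.66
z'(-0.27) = 2.76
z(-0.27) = 5.82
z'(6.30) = 81.60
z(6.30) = 282.94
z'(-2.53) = -24.36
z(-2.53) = 30.23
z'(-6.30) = -69.60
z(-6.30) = 207.34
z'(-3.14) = -31.68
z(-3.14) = 47.32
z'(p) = 12*p + 6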